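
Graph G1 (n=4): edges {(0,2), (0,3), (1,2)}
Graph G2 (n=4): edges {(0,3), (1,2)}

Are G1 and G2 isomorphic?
No, not isomorphic

The graphs are NOT isomorphic.

Counting edges: G1 has 3 edge(s); G2 has 2 edge(s).
Edge count is an isomorphism invariant (a bijection on vertices induces a bijection on edges), so differing edge counts rule out isomorphism.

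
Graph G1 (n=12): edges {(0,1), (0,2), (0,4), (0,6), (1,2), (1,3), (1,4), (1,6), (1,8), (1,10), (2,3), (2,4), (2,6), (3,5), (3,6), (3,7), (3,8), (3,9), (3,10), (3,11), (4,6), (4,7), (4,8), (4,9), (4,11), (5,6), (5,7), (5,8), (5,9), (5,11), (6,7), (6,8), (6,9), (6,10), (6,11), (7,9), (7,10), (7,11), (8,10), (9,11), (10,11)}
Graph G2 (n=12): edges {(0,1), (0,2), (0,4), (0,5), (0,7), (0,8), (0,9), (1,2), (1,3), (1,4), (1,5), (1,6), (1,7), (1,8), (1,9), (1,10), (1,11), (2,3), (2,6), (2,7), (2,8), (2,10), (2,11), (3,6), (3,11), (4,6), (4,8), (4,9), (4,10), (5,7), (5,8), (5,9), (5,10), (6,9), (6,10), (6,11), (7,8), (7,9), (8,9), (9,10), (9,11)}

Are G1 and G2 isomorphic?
Yes, isomorphic

The graphs are isomorphic.
One valid mapping φ: V(G1) → V(G2): 0→3, 1→6, 2→11, 3→9, 4→2, 5→5, 6→1, 7→0, 8→10, 9→7, 10→4, 11→8

Verify φ preserves adjacency — for each edge of G1, its image is an edge of G2:
  (0,1) → (φ(0),φ(1)) = (3,6) ∈ E(G2) ✓
  (0,2) → (φ(0),φ(2)) = (3,11) ∈ E(G2) ✓
  (0,4) → (φ(0),φ(4)) = (2,3) ∈ E(G2) ✓
  (0,6) → (φ(0),φ(6)) = (1,3) ∈ E(G2) ✓
  (1,2) → (φ(1),φ(2)) = (6,11) ∈ E(G2) ✓
  (1,3) → (φ(1),φ(3)) = (6,9) ∈ E(G2) ✓
  (1,4) → (φ(1),φ(4)) = (2,6) ∈ E(G2) ✓
  (1,6) → (φ(1),φ(6)) = (1,6) ∈ E(G2) ✓
  (1,8) → (φ(1),φ(8)) = (6,10) ∈ E(G2) ✓
  (1,10) → (φ(1),φ(10)) = (4,6) ∈ E(G2) ✓
  (2,3) → (φ(2),φ(3)) = (9,11) ∈ E(G2) ✓
  (2,4) → (φ(2),φ(4)) = (2,11) ∈ E(G2) ✓
  (2,6) → (φ(2),φ(6)) = (1,11) ∈ E(G2) ✓
  (3,5) → (φ(3),φ(5)) = (5,9) ∈ E(G2) ✓
  (3,6) → (φ(3),φ(6)) = (1,9) ∈ E(G2) ✓
  (3,7) → (φ(3),φ(7)) = (0,9) ∈ E(G2) ✓
  (3,8) → (φ(3),φ(8)) = (9,10) ∈ E(G2) ✓
  (3,9) → (φ(3),φ(9)) = (7,9) ∈ E(G2) ✓
  (3,10) → (φ(3),φ(10)) = (4,9) ∈ E(G2) ✓
  (3,11) → (φ(3),φ(11)) = (8,9) ∈ E(G2) ✓
  (4,6) → (φ(4),φ(6)) = (1,2) ∈ E(G2) ✓
  (4,7) → (φ(4),φ(7)) = (0,2) ∈ E(G2) ✓
  (4,8) → (φ(4),φ(8)) = (2,10) ∈ E(G2) ✓
  (4,9) → (φ(4),φ(9)) = (2,7) ∈ E(G2) ✓
  (4,11) → (φ(4),φ(11)) = (2,8) ∈ E(G2) ✓
  (5,6) → (φ(5),φ(6)) = (1,5) ∈ E(G2) ✓
  (5,7) → (φ(5),φ(7)) = (0,5) ∈ E(G2) ✓
  (5,8) → (φ(5),φ(8)) = (5,10) ∈ E(G2) ✓
  (5,9) → (φ(5),φ(9)) = (5,7) ∈ E(G2) ✓
  (5,11) → (φ(5),φ(11)) = (5,8) ∈ E(G2) ✓
  (6,7) → (φ(6),φ(7)) = (0,1) ∈ E(G2) ✓
  (6,8) → (φ(6),φ(8)) = (1,10) ∈ E(G2) ✓
  (6,9) → (φ(6),φ(9)) = (1,7) ∈ E(G2) ✓
  (6,10) → (φ(6),φ(10)) = (1,4) ∈ E(G2) ✓
  (6,11) → (φ(6),φ(11)) = (1,8) ∈ E(G2) ✓
  (7,9) → (φ(7),φ(9)) = (0,7) ∈ E(G2) ✓
  (7,10) → (φ(7),φ(10)) = (0,4) ∈ E(G2) ✓
  (7,11) → (φ(7),φ(11)) = (0,8) ∈ E(G2) ✓
  (8,10) → (φ(8),φ(10)) = (4,10) ∈ E(G2) ✓
  (9,11) → (φ(9),φ(11)) = (7,8) ∈ E(G2) ✓
  (10,11) → (φ(10),φ(11)) = (4,8) ∈ E(G2) ✓
All 41 edges of G1 map to edges of G2, and |E(G1)| = |E(G2)| = 41, so φ is a bijection on edges as well as vertices. Hence G1 ≅ G2.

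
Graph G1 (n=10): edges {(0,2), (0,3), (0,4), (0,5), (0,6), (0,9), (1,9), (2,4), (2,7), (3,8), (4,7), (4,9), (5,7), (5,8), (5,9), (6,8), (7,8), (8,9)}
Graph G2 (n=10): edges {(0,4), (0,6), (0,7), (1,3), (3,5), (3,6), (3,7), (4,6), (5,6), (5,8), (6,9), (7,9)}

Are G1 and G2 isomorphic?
No, not isomorphic

The graphs are NOT isomorphic.

Connected components of G1: 1 component(s) with vertex sets [[0, 1, 2, 3, 4, 5, 6, 7, 8, 9]], sizes [10].
Connected components of G2: 2 component(s) with vertex sets [[2], [0, 1, 3, 4, 5, 6, 7, 8, 9]], sizes [1, 9].
The number of connected components (and the multiset of component sizes) is an isomorphism invariant — an isomorphism maps each component of G1 bijectively onto a component of G2. Since G1 has 1 component(s) and G2 has 2, they cannot be isomorphic.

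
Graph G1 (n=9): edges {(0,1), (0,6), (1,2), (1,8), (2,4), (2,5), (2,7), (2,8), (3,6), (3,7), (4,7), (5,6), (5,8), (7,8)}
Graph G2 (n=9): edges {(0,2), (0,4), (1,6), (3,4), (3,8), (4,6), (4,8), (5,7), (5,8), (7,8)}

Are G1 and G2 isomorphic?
No, not isomorphic

The graphs are NOT isomorphic.

Degrees in G1: deg(0)=2, deg(1)=3, deg(2)=5, deg(3)=2, deg(4)=2, deg(5)=3, deg(6)=3, deg(7)=4, deg(8)=4.
Sorted degree sequence of G1: [5, 4, 4, 3, 3, 3, 2, 2, 2].
Degrees in G2: deg(0)=2, deg(1)=1, deg(2)=1, deg(3)=2, deg(4)=4, deg(5)=2, deg(6)=2, deg(7)=2, deg(8)=4.
Sorted degree sequence of G2: [4, 4, 2, 2, 2, 2, 2, 1, 1].
The (sorted) degree sequence is an isomorphism invariant, so since G1 and G2 have different degree sequences they cannot be isomorphic.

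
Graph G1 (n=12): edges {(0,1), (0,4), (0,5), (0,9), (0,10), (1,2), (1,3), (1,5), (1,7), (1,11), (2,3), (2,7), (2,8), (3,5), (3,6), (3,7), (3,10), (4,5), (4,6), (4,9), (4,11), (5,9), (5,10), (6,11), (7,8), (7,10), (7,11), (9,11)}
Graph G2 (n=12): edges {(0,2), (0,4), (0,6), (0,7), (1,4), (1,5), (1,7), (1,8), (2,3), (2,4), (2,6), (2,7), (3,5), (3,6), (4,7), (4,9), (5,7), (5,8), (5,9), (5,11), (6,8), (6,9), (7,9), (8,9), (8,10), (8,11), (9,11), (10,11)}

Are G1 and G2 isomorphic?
Yes, isomorphic

The graphs are isomorphic.
One valid mapping φ: V(G1) → V(G2): 0→4, 1→9, 2→11, 3→5, 4→2, 5→7, 6→3, 7→8, 8→10, 9→0, 10→1, 11→6

Verify φ preserves adjacency — for each edge of G1, its image is an edge of G2:
  (0,1) → (φ(0),φ(1)) = (4,9) ∈ E(G2) ✓
  (0,4) → (φ(0),φ(4)) = (2,4) ∈ E(G2) ✓
  (0,5) → (φ(0),φ(5)) = (4,7) ∈ E(G2) ✓
  (0,9) → (φ(0),φ(9)) = (0,4) ∈ E(G2) ✓
  (0,10) → (φ(0),φ(10)) = (1,4) ∈ E(G2) ✓
  (1,2) → (φ(1),φ(2)) = (9,11) ∈ E(G2) ✓
  (1,3) → (φ(1),φ(3)) = (5,9) ∈ E(G2) ✓
  (1,5) → (φ(1),φ(5)) = (7,9) ∈ E(G2) ✓
  (1,7) → (φ(1),φ(7)) = (8,9) ∈ E(G2) ✓
  (1,11) → (φ(1),φ(11)) = (6,9) ∈ E(G2) ✓
  (2,3) → (φ(2),φ(3)) = (5,11) ∈ E(G2) ✓
  (2,7) → (φ(2),φ(7)) = (8,11) ∈ E(G2) ✓
  (2,8) → (φ(2),φ(8)) = (10,11) ∈ E(G2) ✓
  (3,5) → (φ(3),φ(5)) = (5,7) ∈ E(G2) ✓
  (3,6) → (φ(3),φ(6)) = (3,5) ∈ E(G2) ✓
  (3,7) → (φ(3),φ(7)) = (5,8) ∈ E(G2) ✓
  (3,10) → (φ(3),φ(10)) = (1,5) ∈ E(G2) ✓
  (4,5) → (φ(4),φ(5)) = (2,7) ∈ E(G2) ✓
  (4,6) → (φ(4),φ(6)) = (2,3) ∈ E(G2) ✓
  (4,9) → (φ(4),φ(9)) = (0,2) ∈ E(G2) ✓
  (4,11) → (φ(4),φ(11)) = (2,6) ∈ E(G2) ✓
  (5,9) → (φ(5),φ(9)) = (0,7) ∈ E(G2) ✓
  (5,10) → (φ(5),φ(10)) = (1,7) ∈ E(G2) ✓
  (6,11) → (φ(6),φ(11)) = (3,6) ∈ E(G2) ✓
  (7,8) → (φ(7),φ(8)) = (8,10) ∈ E(G2) ✓
  (7,10) → (φ(7),φ(10)) = (1,8) ∈ E(G2) ✓
  (7,11) → (φ(7),φ(11)) = (6,8) ∈ E(G2) ✓
  (9,11) → (φ(9),φ(11)) = (0,6) ∈ E(G2) ✓
All 28 edges of G1 map to edges of G2, and |E(G1)| = |E(G2)| = 28, so φ is a bijection on edges as well as vertices. Hence G1 ≅ G2.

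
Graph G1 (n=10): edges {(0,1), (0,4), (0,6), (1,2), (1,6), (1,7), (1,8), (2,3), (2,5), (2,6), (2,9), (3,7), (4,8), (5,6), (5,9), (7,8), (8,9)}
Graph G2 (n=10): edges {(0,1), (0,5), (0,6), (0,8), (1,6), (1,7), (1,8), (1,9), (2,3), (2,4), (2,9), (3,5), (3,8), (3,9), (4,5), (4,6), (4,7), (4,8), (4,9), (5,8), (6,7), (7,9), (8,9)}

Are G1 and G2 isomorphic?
No, not isomorphic

The graphs are NOT isomorphic.

Degrees in G1: deg(0)=3, deg(1)=5, deg(2)=5, deg(3)=2, deg(4)=2, deg(5)=3, deg(6)=4, deg(7)=3, deg(8)=4, deg(9)=3.
Sorted degree sequence of G1: [5, 5, 4, 4, 3, 3, 3, 3, 2, 2].
Degrees in G2: deg(0)=4, deg(1)=5, deg(2)=3, deg(3)=4, deg(4)=6, deg(5)=4, deg(6)=4, deg(7)=4, deg(8)=6, deg(9)=6.
Sorted degree sequence of G2: [6, 6, 6, 5, 4, 4, 4, 4, 4, 3].
The (sorted) degree sequence is an isomorphism invariant, so since G1 and G2 have different degree sequences they cannot be isomorphic.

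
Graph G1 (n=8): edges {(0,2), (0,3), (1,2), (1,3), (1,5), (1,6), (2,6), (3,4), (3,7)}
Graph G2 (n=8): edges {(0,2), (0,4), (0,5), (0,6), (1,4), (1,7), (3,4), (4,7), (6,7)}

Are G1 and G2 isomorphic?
Yes, isomorphic

The graphs are isomorphic.
One valid mapping φ: V(G1) → V(G2): 0→6, 1→4, 2→7, 3→0, 4→2, 5→3, 6→1, 7→5

Verify φ preserves adjacency — for each edge of G1, its image is an edge of G2:
  (0,2) → (φ(0),φ(2)) = (6,7) ∈ E(G2) ✓
  (0,3) → (φ(0),φ(3)) = (0,6) ∈ E(G2) ✓
  (1,2) → (φ(1),φ(2)) = (4,7) ∈ E(G2) ✓
  (1,3) → (φ(1),φ(3)) = (0,4) ∈ E(G2) ✓
  (1,5) → (φ(1),φ(5)) = (3,4) ∈ E(G2) ✓
  (1,6) → (φ(1),φ(6)) = (1,4) ∈ E(G2) ✓
  (2,6) → (φ(2),φ(6)) = (1,7) ∈ E(G2) ✓
  (3,4) → (φ(3),φ(4)) = (0,2) ∈ E(G2) ✓
  (3,7) → (φ(3),φ(7)) = (0,5) ∈ E(G2) ✓
All 9 edges of G1 map to edges of G2, and |E(G1)| = |E(G2)| = 9, so φ is a bijection on edges as well as vertices. Hence G1 ≅ G2.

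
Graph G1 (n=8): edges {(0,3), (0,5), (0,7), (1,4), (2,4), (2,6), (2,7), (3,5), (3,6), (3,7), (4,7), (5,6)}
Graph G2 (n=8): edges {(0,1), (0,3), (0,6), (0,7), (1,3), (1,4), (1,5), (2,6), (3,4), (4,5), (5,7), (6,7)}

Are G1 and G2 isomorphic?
Yes, isomorphic

The graphs are isomorphic.
One valid mapping φ: V(G1) → V(G2): 0→3, 1→2, 2→7, 3→1, 4→6, 5→4, 6→5, 7→0

Verify φ preserves adjacency — for each edge of G1, its image is an edge of G2:
  (0,3) → (φ(0),φ(3)) = (1,3) ∈ E(G2) ✓
  (0,5) → (φ(0),φ(5)) = (3,4) ∈ E(G2) ✓
  (0,7) → (φ(0),φ(7)) = (0,3) ∈ E(G2) ✓
  (1,4) → (φ(1),φ(4)) = (2,6) ∈ E(G2) ✓
  (2,4) → (φ(2),φ(4)) = (6,7) ∈ E(G2) ✓
  (2,6) → (φ(2),φ(6)) = (5,7) ∈ E(G2) ✓
  (2,7) → (φ(2),φ(7)) = (0,7) ∈ E(G2) ✓
  (3,5) → (φ(3),φ(5)) = (1,4) ∈ E(G2) ✓
  (3,6) → (φ(3),φ(6)) = (1,5) ∈ E(G2) ✓
  (3,7) → (φ(3),φ(7)) = (0,1) ∈ E(G2) ✓
  (4,7) → (φ(4),φ(7)) = (0,6) ∈ E(G2) ✓
  (5,6) → (φ(5),φ(6)) = (4,5) ∈ E(G2) ✓
All 12 edges of G1 map to edges of G2, and |E(G1)| = |E(G2)| = 12, so φ is a bijection on edges as well as vertices. Hence G1 ≅ G2.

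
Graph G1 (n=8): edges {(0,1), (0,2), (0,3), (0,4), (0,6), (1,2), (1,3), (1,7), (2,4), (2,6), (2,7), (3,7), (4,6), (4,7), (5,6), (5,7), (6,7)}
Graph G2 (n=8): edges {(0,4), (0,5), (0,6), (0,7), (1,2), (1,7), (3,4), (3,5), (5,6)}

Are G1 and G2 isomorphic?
No, not isomorphic

The graphs are NOT isomorphic.

Degrees in G1: deg(0)=5, deg(1)=4, deg(2)=5, deg(3)=3, deg(4)=4, deg(5)=2, deg(6)=5, deg(7)=6.
Sorted degree sequence of G1: [6, 5, 5, 5, 4, 4, 3, 2].
Degrees in G2: deg(0)=4, deg(1)=2, deg(2)=1, deg(3)=2, deg(4)=2, deg(5)=3, deg(6)=2, deg(7)=2.
Sorted degree sequence of G2: [4, 3, 2, 2, 2, 2, 2, 1].
The (sorted) degree sequence is an isomorphism invariant, so since G1 and G2 have different degree sequences they cannot be isomorphic.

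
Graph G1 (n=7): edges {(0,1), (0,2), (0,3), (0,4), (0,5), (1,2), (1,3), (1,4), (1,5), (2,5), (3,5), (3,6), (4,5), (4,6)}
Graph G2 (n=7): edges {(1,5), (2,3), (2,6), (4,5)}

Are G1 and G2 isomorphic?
No, not isomorphic

The graphs are NOT isomorphic.

Connected components of G1: 1 component(s) with vertex sets [[0, 1, 2, 3, 4, 5, 6]], sizes [7].
Connected components of G2: 3 component(s) with vertex sets [[0], [1, 4, 5], [2, 3, 6]], sizes [1, 3, 3].
The number of connected components (and the multiset of component sizes) is an isomorphism invariant — an isomorphism maps each component of G1 bijectively onto a component of G2. Since G1 has 1 component(s) and G2 has 3, they cannot be isomorphic.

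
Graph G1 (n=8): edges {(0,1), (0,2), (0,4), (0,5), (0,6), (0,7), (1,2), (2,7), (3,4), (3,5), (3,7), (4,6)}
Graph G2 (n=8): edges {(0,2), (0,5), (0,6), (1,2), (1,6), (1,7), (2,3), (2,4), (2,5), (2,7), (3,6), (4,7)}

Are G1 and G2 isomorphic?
Yes, isomorphic

The graphs are isomorphic.
One valid mapping φ: V(G1) → V(G2): 0→2, 1→4, 2→7, 3→6, 4→0, 5→3, 6→5, 7→1

Verify φ preserves adjacency — for each edge of G1, its image is an edge of G2:
  (0,1) → (φ(0),φ(1)) = (2,4) ∈ E(G2) ✓
  (0,2) → (φ(0),φ(2)) = (2,7) ∈ E(G2) ✓
  (0,4) → (φ(0),φ(4)) = (0,2) ∈ E(G2) ✓
  (0,5) → (φ(0),φ(5)) = (2,3) ∈ E(G2) ✓
  (0,6) → (φ(0),φ(6)) = (2,5) ∈ E(G2) ✓
  (0,7) → (φ(0),φ(7)) = (1,2) ∈ E(G2) ✓
  (1,2) → (φ(1),φ(2)) = (4,7) ∈ E(G2) ✓
  (2,7) → (φ(2),φ(7)) = (1,7) ∈ E(G2) ✓
  (3,4) → (φ(3),φ(4)) = (0,6) ∈ E(G2) ✓
  (3,5) → (φ(3),φ(5)) = (3,6) ∈ E(G2) ✓
  (3,7) → (φ(3),φ(7)) = (1,6) ∈ E(G2) ✓
  (4,6) → (φ(4),φ(6)) = (0,5) ∈ E(G2) ✓
All 12 edges of G1 map to edges of G2, and |E(G1)| = |E(G2)| = 12, so φ is a bijection on edges as well as vertices. Hence G1 ≅ G2.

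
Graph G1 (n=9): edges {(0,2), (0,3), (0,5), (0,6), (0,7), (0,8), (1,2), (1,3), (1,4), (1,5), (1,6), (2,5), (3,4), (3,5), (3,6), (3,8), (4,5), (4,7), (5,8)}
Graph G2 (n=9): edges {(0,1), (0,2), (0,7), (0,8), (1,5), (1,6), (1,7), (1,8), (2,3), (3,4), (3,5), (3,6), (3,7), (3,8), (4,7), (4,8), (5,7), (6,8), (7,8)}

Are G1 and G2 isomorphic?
Yes, isomorphic

The graphs are isomorphic.
One valid mapping φ: V(G1) → V(G2): 0→3, 1→1, 2→5, 3→8, 4→0, 5→7, 6→6, 7→2, 8→4

Verify φ preserves adjacency — for each edge of G1, its image is an edge of G2:
  (0,2) → (φ(0),φ(2)) = (3,5) ∈ E(G2) ✓
  (0,3) → (φ(0),φ(3)) = (3,8) ∈ E(G2) ✓
  (0,5) → (φ(0),φ(5)) = (3,7) ∈ E(G2) ✓
  (0,6) → (φ(0),φ(6)) = (3,6) ∈ E(G2) ✓
  (0,7) → (φ(0),φ(7)) = (2,3) ∈ E(G2) ✓
  (0,8) → (φ(0),φ(8)) = (3,4) ∈ E(G2) ✓
  (1,2) → (φ(1),φ(2)) = (1,5) ∈ E(G2) ✓
  (1,3) → (φ(1),φ(3)) = (1,8) ∈ E(G2) ✓
  (1,4) → (φ(1),φ(4)) = (0,1) ∈ E(G2) ✓
  (1,5) → (φ(1),φ(5)) = (1,7) ∈ E(G2) ✓
  (1,6) → (φ(1),φ(6)) = (1,6) ∈ E(G2) ✓
  (2,5) → (φ(2),φ(5)) = (5,7) ∈ E(G2) ✓
  (3,4) → (φ(3),φ(4)) = (0,8) ∈ E(G2) ✓
  (3,5) → (φ(3),φ(5)) = (7,8) ∈ E(G2) ✓
  (3,6) → (φ(3),φ(6)) = (6,8) ∈ E(G2) ✓
  (3,8) → (φ(3),φ(8)) = (4,8) ∈ E(G2) ✓
  (4,5) → (φ(4),φ(5)) = (0,7) ∈ E(G2) ✓
  (4,7) → (φ(4),φ(7)) = (0,2) ∈ E(G2) ✓
  (5,8) → (φ(5),φ(8)) = (4,7) ∈ E(G2) ✓
All 19 edges of G1 map to edges of G2, and |E(G1)| = |E(G2)| = 19, so φ is a bijection on edges as well as vertices. Hence G1 ≅ G2.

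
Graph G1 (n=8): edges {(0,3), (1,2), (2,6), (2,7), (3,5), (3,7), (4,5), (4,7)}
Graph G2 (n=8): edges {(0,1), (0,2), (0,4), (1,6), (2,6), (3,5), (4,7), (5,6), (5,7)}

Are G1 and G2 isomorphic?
No, not isomorphic

The graphs are NOT isomorphic.

Degrees in G1: deg(0)=1, deg(1)=1, deg(2)=3, deg(3)=3, deg(4)=2, deg(5)=2, deg(6)=1, deg(7)=3.
Sorted degree sequence of G1: [3, 3, 3, 2, 2, 1, 1, 1].
Degrees in G2: deg(0)=3, deg(1)=2, deg(2)=2, deg(3)=1, deg(4)=2, deg(5)=3, deg(6)=3, deg(7)=2.
Sorted degree sequence of G2: [3, 3, 3, 2, 2, 2, 2, 1].
The (sorted) degree sequence is an isomorphism invariant, so since G1 and G2 have different degree sequences they cannot be isomorphic.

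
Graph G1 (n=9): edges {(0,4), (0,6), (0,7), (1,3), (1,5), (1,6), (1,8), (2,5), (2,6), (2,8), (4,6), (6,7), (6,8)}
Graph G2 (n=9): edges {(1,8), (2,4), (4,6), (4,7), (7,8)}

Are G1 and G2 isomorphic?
No, not isomorphic

The graphs are NOT isomorphic.

Connected components of G1: 1 component(s) with vertex sets [[0, 1, 2, 3, 4, 5, 6, 7, 8]], sizes [9].
Connected components of G2: 4 component(s) with vertex sets [[0], [3], [5], [1, 2, 4, 6, 7, 8]], sizes [1, 1, 1, 6].
The number of connected components (and the multiset of component sizes) is an isomorphism invariant — an isomorphism maps each component of G1 bijectively onto a component of G2. Since G1 has 1 component(s) and G2 has 4, they cannot be isomorphic.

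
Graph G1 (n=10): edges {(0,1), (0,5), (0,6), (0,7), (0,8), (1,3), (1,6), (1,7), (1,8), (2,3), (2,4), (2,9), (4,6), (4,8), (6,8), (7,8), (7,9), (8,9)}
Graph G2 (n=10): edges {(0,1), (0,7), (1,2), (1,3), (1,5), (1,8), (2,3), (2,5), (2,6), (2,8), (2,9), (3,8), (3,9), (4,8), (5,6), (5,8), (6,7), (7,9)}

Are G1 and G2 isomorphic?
Yes, isomorphic

The graphs are isomorphic.
One valid mapping φ: V(G1) → V(G2): 0→8, 1→1, 2→7, 3→0, 4→6, 5→4, 6→5, 7→3, 8→2, 9→9

Verify φ preserves adjacency — for each edge of G1, its image is an edge of G2:
  (0,1) → (φ(0),φ(1)) = (1,8) ∈ E(G2) ✓
  (0,5) → (φ(0),φ(5)) = (4,8) ∈ E(G2) ✓
  (0,6) → (φ(0),φ(6)) = (5,8) ∈ E(G2) ✓
  (0,7) → (φ(0),φ(7)) = (3,8) ∈ E(G2) ✓
  (0,8) → (φ(0),φ(8)) = (2,8) ∈ E(G2) ✓
  (1,3) → (φ(1),φ(3)) = (0,1) ∈ E(G2) ✓
  (1,6) → (φ(1),φ(6)) = (1,5) ∈ E(G2) ✓
  (1,7) → (φ(1),φ(7)) = (1,3) ∈ E(G2) ✓
  (1,8) → (φ(1),φ(8)) = (1,2) ∈ E(G2) ✓
  (2,3) → (φ(2),φ(3)) = (0,7) ∈ E(G2) ✓
  (2,4) → (φ(2),φ(4)) = (6,7) ∈ E(G2) ✓
  (2,9) → (φ(2),φ(9)) = (7,9) ∈ E(G2) ✓
  (4,6) → (φ(4),φ(6)) = (5,6) ∈ E(G2) ✓
  (4,8) → (φ(4),φ(8)) = (2,6) ∈ E(G2) ✓
  (6,8) → (φ(6),φ(8)) = (2,5) ∈ E(G2) ✓
  (7,8) → (φ(7),φ(8)) = (2,3) ∈ E(G2) ✓
  (7,9) → (φ(7),φ(9)) = (3,9) ∈ E(G2) ✓
  (8,9) → (φ(8),φ(9)) = (2,9) ∈ E(G2) ✓
All 18 edges of G1 map to edges of G2, and |E(G1)| = |E(G2)| = 18, so φ is a bijection on edges as well as vertices. Hence G1 ≅ G2.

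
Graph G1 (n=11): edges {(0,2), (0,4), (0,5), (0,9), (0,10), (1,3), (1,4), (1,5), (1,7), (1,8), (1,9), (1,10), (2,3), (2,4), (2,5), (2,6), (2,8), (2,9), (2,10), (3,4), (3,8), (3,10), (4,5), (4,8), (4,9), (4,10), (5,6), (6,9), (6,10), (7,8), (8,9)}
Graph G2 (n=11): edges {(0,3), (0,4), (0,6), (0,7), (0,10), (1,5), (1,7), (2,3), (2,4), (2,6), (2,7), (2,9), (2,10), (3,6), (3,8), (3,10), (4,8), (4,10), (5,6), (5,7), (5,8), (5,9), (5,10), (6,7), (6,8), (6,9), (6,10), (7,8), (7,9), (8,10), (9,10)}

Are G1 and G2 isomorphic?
Yes, isomorphic

The graphs are isomorphic.
One valid mapping φ: V(G1) → V(G2): 0→3, 1→7, 2→10, 3→9, 4→6, 5→0, 6→4, 7→1, 8→5, 9→8, 10→2

Verify φ preserves adjacency — for each edge of G1, its image is an edge of G2:
  (0,2) → (φ(0),φ(2)) = (3,10) ∈ E(G2) ✓
  (0,4) → (φ(0),φ(4)) = (3,6) ∈ E(G2) ✓
  (0,5) → (φ(0),φ(5)) = (0,3) ∈ E(G2) ✓
  (0,9) → (φ(0),φ(9)) = (3,8) ∈ E(G2) ✓
  (0,10) → (φ(0),φ(10)) = (2,3) ∈ E(G2) ✓
  (1,3) → (φ(1),φ(3)) = (7,9) ∈ E(G2) ✓
  (1,4) → (φ(1),φ(4)) = (6,7) ∈ E(G2) ✓
  (1,5) → (φ(1),φ(5)) = (0,7) ∈ E(G2) ✓
  (1,7) → (φ(1),φ(7)) = (1,7) ∈ E(G2) ✓
  (1,8) → (φ(1),φ(8)) = (5,7) ∈ E(G2) ✓
  (1,9) → (φ(1),φ(9)) = (7,8) ∈ E(G2) ✓
  (1,10) → (φ(1),φ(10)) = (2,7) ∈ E(G2) ✓
  (2,3) → (φ(2),φ(3)) = (9,10) ∈ E(G2) ✓
  (2,4) → (φ(2),φ(4)) = (6,10) ∈ E(G2) ✓
  (2,5) → (φ(2),φ(5)) = (0,10) ∈ E(G2) ✓
  (2,6) → (φ(2),φ(6)) = (4,10) ∈ E(G2) ✓
  (2,8) → (φ(2),φ(8)) = (5,10) ∈ E(G2) ✓
  (2,9) → (φ(2),φ(9)) = (8,10) ∈ E(G2) ✓
  (2,10) → (φ(2),φ(10)) = (2,10) ∈ E(G2) ✓
  (3,4) → (φ(3),φ(4)) = (6,9) ∈ E(G2) ✓
  (3,8) → (φ(3),φ(8)) = (5,9) ∈ E(G2) ✓
  (3,10) → (φ(3),φ(10)) = (2,9) ∈ E(G2) ✓
  (4,5) → (φ(4),φ(5)) = (0,6) ∈ E(G2) ✓
  (4,8) → (φ(4),φ(8)) = (5,6) ∈ E(G2) ✓
  (4,9) → (φ(4),φ(9)) = (6,8) ∈ E(G2) ✓
  (4,10) → (φ(4),φ(10)) = (2,6) ∈ E(G2) ✓
  (5,6) → (φ(5),φ(6)) = (0,4) ∈ E(G2) ✓
  (6,9) → (φ(6),φ(9)) = (4,8) ∈ E(G2) ✓
  (6,10) → (φ(6),φ(10)) = (2,4) ∈ E(G2) ✓
  (7,8) → (φ(7),φ(8)) = (1,5) ∈ E(G2) ✓
  (8,9) → (φ(8),φ(9)) = (5,8) ∈ E(G2) ✓
All 31 edges of G1 map to edges of G2, and |E(G1)| = |E(G2)| = 31, so φ is a bijection on edges as well as vertices. Hence G1 ≅ G2.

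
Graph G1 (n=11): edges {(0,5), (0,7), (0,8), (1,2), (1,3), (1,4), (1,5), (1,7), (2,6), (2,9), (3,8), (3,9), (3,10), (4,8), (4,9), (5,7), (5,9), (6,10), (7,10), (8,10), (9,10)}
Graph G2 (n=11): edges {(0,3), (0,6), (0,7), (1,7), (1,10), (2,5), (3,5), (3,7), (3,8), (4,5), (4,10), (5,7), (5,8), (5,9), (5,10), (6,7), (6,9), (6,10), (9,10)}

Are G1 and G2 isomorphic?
No, not isomorphic

The graphs are NOT isomorphic.

Counting triangles (3-cliques): G1 has 4, G2 has 7.
Triangle count is an isomorphism invariant, so differing triangle counts rule out isomorphism.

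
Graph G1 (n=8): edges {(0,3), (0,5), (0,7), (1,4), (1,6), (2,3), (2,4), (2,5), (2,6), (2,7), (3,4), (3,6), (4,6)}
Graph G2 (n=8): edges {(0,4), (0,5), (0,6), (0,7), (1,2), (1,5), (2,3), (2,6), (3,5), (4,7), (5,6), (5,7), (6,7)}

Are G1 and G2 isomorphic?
Yes, isomorphic

The graphs are isomorphic.
One valid mapping φ: V(G1) → V(G2): 0→2, 1→4, 2→5, 3→6, 4→0, 5→1, 6→7, 7→3

Verify φ preserves adjacency — for each edge of G1, its image is an edge of G2:
  (0,3) → (φ(0),φ(3)) = (2,6) ∈ E(G2) ✓
  (0,5) → (φ(0),φ(5)) = (1,2) ∈ E(G2) ✓
  (0,7) → (φ(0),φ(7)) = (2,3) ∈ E(G2) ✓
  (1,4) → (φ(1),φ(4)) = (0,4) ∈ E(G2) ✓
  (1,6) → (φ(1),φ(6)) = (4,7) ∈ E(G2) ✓
  (2,3) → (φ(2),φ(3)) = (5,6) ∈ E(G2) ✓
  (2,4) → (φ(2),φ(4)) = (0,5) ∈ E(G2) ✓
  (2,5) → (φ(2),φ(5)) = (1,5) ∈ E(G2) ✓
  (2,6) → (φ(2),φ(6)) = (5,7) ∈ E(G2) ✓
  (2,7) → (φ(2),φ(7)) = (3,5) ∈ E(G2) ✓
  (3,4) → (φ(3),φ(4)) = (0,6) ∈ E(G2) ✓
  (3,6) → (φ(3),φ(6)) = (6,7) ∈ E(G2) ✓
  (4,6) → (φ(4),φ(6)) = (0,7) ∈ E(G2) ✓
All 13 edges of G1 map to edges of G2, and |E(G1)| = |E(G2)| = 13, so φ is a bijection on edges as well as vertices. Hence G1 ≅ G2.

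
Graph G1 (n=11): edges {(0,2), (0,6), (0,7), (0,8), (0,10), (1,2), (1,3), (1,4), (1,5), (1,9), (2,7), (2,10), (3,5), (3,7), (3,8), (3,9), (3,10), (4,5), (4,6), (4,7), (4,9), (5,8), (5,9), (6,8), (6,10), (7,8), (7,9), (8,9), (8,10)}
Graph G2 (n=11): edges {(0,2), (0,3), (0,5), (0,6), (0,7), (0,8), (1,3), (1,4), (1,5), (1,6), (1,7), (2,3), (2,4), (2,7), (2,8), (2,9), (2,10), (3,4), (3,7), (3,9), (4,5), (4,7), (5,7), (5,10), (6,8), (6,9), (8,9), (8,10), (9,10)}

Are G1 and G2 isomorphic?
Yes, isomorphic

The graphs are isomorphic.
One valid mapping φ: V(G1) → V(G2): 0→8, 1→1, 2→6, 3→3, 4→5, 5→4, 6→10, 7→0, 8→2, 9→7, 10→9

Verify φ preserves adjacency — for each edge of G1, its image is an edge of G2:
  (0,2) → (φ(0),φ(2)) = (6,8) ∈ E(G2) ✓
  (0,6) → (φ(0),φ(6)) = (8,10) ∈ E(G2) ✓
  (0,7) → (φ(0),φ(7)) = (0,8) ∈ E(G2) ✓
  (0,8) → (φ(0),φ(8)) = (2,8) ∈ E(G2) ✓
  (0,10) → (φ(0),φ(10)) = (8,9) ∈ E(G2) ✓
  (1,2) → (φ(1),φ(2)) = (1,6) ∈ E(G2) ✓
  (1,3) → (φ(1),φ(3)) = (1,3) ∈ E(G2) ✓
  (1,4) → (φ(1),φ(4)) = (1,5) ∈ E(G2) ✓
  (1,5) → (φ(1),φ(5)) = (1,4) ∈ E(G2) ✓
  (1,9) → (φ(1),φ(9)) = (1,7) ∈ E(G2) ✓
  (2,7) → (φ(2),φ(7)) = (0,6) ∈ E(G2) ✓
  (2,10) → (φ(2),φ(10)) = (6,9) ∈ E(G2) ✓
  (3,5) → (φ(3),φ(5)) = (3,4) ∈ E(G2) ✓
  (3,7) → (φ(3),φ(7)) = (0,3) ∈ E(G2) ✓
  (3,8) → (φ(3),φ(8)) = (2,3) ∈ E(G2) ✓
  (3,9) → (φ(3),φ(9)) = (3,7) ∈ E(G2) ✓
  (3,10) → (φ(3),φ(10)) = (3,9) ∈ E(G2) ✓
  (4,5) → (φ(4),φ(5)) = (4,5) ∈ E(G2) ✓
  (4,6) → (φ(4),φ(6)) = (5,10) ∈ E(G2) ✓
  (4,7) → (φ(4),φ(7)) = (0,5) ∈ E(G2) ✓
  (4,9) → (φ(4),φ(9)) = (5,7) ∈ E(G2) ✓
  (5,8) → (φ(5),φ(8)) = (2,4) ∈ E(G2) ✓
  (5,9) → (φ(5),φ(9)) = (4,7) ∈ E(G2) ✓
  (6,8) → (φ(6),φ(8)) = (2,10) ∈ E(G2) ✓
  (6,10) → (φ(6),φ(10)) = (9,10) ∈ E(G2) ✓
  (7,8) → (φ(7),φ(8)) = (0,2) ∈ E(G2) ✓
  (7,9) → (φ(7),φ(9)) = (0,7) ∈ E(G2) ✓
  (8,9) → (φ(8),φ(9)) = (2,7) ∈ E(G2) ✓
  (8,10) → (φ(8),φ(10)) = (2,9) ∈ E(G2) ✓
All 29 edges of G1 map to edges of G2, and |E(G1)| = |E(G2)| = 29, so φ is a bijection on edges as well as vertices. Hence G1 ≅ G2.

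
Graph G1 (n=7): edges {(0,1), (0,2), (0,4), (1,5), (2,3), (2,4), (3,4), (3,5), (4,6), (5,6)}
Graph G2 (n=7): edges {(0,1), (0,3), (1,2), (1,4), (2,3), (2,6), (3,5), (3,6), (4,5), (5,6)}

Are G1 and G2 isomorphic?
Yes, isomorphic

The graphs are isomorphic.
One valid mapping φ: V(G1) → V(G2): 0→5, 1→4, 2→6, 3→2, 4→3, 5→1, 6→0

Verify φ preserves adjacency — for each edge of G1, its image is an edge of G2:
  (0,1) → (φ(0),φ(1)) = (4,5) ∈ E(G2) ✓
  (0,2) → (φ(0),φ(2)) = (5,6) ∈ E(G2) ✓
  (0,4) → (φ(0),φ(4)) = (3,5) ∈ E(G2) ✓
  (1,5) → (φ(1),φ(5)) = (1,4) ∈ E(G2) ✓
  (2,3) → (φ(2),φ(3)) = (2,6) ∈ E(G2) ✓
  (2,4) → (φ(2),φ(4)) = (3,6) ∈ E(G2) ✓
  (3,4) → (φ(3),φ(4)) = (2,3) ∈ E(G2) ✓
  (3,5) → (φ(3),φ(5)) = (1,2) ∈ E(G2) ✓
  (4,6) → (φ(4),φ(6)) = (0,3) ∈ E(G2) ✓
  (5,6) → (φ(5),φ(6)) = (0,1) ∈ E(G2) ✓
All 10 edges of G1 map to edges of G2, and |E(G1)| = |E(G2)| = 10, so φ is a bijection on edges as well as vertices. Hence G1 ≅ G2.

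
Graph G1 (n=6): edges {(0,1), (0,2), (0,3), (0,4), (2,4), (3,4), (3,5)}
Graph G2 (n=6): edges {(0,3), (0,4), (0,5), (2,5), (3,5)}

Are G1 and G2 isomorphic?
No, not isomorphic

The graphs are NOT isomorphic.

Degrees in G1: deg(0)=4, deg(1)=1, deg(2)=2, deg(3)=3, deg(4)=3, deg(5)=1.
Sorted degree sequence of G1: [4, 3, 3, 2, 1, 1].
Degrees in G2: deg(0)=3, deg(1)=0, deg(2)=1, deg(3)=2, deg(4)=1, deg(5)=3.
Sorted degree sequence of G2: [3, 3, 2, 1, 1, 0].
The (sorted) degree sequence is an isomorphism invariant, so since G1 and G2 have different degree sequences they cannot be isomorphic.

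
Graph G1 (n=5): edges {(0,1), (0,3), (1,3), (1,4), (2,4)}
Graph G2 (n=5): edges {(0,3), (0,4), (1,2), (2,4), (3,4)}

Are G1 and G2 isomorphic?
Yes, isomorphic

The graphs are isomorphic.
One valid mapping φ: V(G1) → V(G2): 0→0, 1→4, 2→1, 3→3, 4→2

Verify φ preserves adjacency — for each edge of G1, its image is an edge of G2:
  (0,1) → (φ(0),φ(1)) = (0,4) ∈ E(G2) ✓
  (0,3) → (φ(0),φ(3)) = (0,3) ∈ E(G2) ✓
  (1,3) → (φ(1),φ(3)) = (3,4) ∈ E(G2) ✓
  (1,4) → (φ(1),φ(4)) = (2,4) ∈ E(G2) ✓
  (2,4) → (φ(2),φ(4)) = (1,2) ∈ E(G2) ✓
All 5 edges of G1 map to edges of G2, and |E(G1)| = |E(G2)| = 5, so φ is a bijection on edges as well as vertices. Hence G1 ≅ G2.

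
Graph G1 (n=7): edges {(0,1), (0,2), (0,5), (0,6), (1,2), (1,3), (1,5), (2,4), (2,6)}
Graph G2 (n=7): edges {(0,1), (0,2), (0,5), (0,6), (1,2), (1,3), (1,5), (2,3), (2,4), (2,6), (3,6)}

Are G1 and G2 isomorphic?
No, not isomorphic

The graphs are NOT isomorphic.

Counting edges: G1 has 9 edge(s); G2 has 11 edge(s).
Edge count is an isomorphism invariant (a bijection on vertices induces a bijection on edges), so differing edge counts rule out isomorphism.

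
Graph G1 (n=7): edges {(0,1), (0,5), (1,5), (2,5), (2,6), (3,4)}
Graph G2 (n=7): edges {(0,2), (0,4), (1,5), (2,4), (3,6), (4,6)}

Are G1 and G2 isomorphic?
Yes, isomorphic

The graphs are isomorphic.
One valid mapping φ: V(G1) → V(G2): 0→2, 1→0, 2→6, 3→5, 4→1, 5→4, 6→3

Verify φ preserves adjacency — for each edge of G1, its image is an edge of G2:
  (0,1) → (φ(0),φ(1)) = (0,2) ∈ E(G2) ✓
  (0,5) → (φ(0),φ(5)) = (2,4) ∈ E(G2) ✓
  (1,5) → (φ(1),φ(5)) = (0,4) ∈ E(G2) ✓
  (2,5) → (φ(2),φ(5)) = (4,6) ∈ E(G2) ✓
  (2,6) → (φ(2),φ(6)) = (3,6) ∈ E(G2) ✓
  (3,4) → (φ(3),φ(4)) = (1,5) ∈ E(G2) ✓
All 6 edges of G1 map to edges of G2, and |E(G1)| = |E(G2)| = 6, so φ is a bijection on edges as well as vertices. Hence G1 ≅ G2.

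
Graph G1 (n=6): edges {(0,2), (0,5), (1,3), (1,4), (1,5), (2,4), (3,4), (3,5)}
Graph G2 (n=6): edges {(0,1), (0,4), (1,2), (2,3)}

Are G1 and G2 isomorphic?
No, not isomorphic

The graphs are NOT isomorphic.

Connected components of G1: 1 component(s) with vertex sets [[0, 1, 2, 3, 4, 5]], sizes [6].
Connected components of G2: 2 component(s) with vertex sets [[5], [0, 1, 2, 3, 4]], sizes [1, 5].
The number of connected components (and the multiset of component sizes) is an isomorphism invariant — an isomorphism maps each component of G1 bijectively onto a component of G2. Since G1 has 1 component(s) and G2 has 2, they cannot be isomorphic.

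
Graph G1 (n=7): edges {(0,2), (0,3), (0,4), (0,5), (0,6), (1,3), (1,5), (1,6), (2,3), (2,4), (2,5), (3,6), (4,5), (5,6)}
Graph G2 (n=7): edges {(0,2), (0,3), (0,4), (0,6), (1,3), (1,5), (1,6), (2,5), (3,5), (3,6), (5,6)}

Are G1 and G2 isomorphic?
No, not isomorphic

The graphs are NOT isomorphic.

Counting triangles (3-cliques): G1 has 9, G2 has 5.
Triangle count is an isomorphism invariant, so differing triangle counts rule out isomorphism.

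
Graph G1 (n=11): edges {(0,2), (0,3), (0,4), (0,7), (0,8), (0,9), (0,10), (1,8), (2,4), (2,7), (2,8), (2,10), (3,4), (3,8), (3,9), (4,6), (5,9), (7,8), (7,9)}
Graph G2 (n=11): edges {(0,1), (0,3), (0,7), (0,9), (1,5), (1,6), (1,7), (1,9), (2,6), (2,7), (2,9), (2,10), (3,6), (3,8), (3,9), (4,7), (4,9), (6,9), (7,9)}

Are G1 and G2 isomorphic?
Yes, isomorphic

The graphs are isomorphic.
One valid mapping φ: V(G1) → V(G2): 0→9, 1→5, 2→7, 3→6, 4→2, 5→8, 6→10, 7→0, 8→1, 9→3, 10→4

Verify φ preserves adjacency — for each edge of G1, its image is an edge of G2:
  (0,2) → (φ(0),φ(2)) = (7,9) ∈ E(G2) ✓
  (0,3) → (φ(0),φ(3)) = (6,9) ∈ E(G2) ✓
  (0,4) → (φ(0),φ(4)) = (2,9) ∈ E(G2) ✓
  (0,7) → (φ(0),φ(7)) = (0,9) ∈ E(G2) ✓
  (0,8) → (φ(0),φ(8)) = (1,9) ∈ E(G2) ✓
  (0,9) → (φ(0),φ(9)) = (3,9) ∈ E(G2) ✓
  (0,10) → (φ(0),φ(10)) = (4,9) ∈ E(G2) ✓
  (1,8) → (φ(1),φ(8)) = (1,5) ∈ E(G2) ✓
  (2,4) → (φ(2),φ(4)) = (2,7) ∈ E(G2) ✓
  (2,7) → (φ(2),φ(7)) = (0,7) ∈ E(G2) ✓
  (2,8) → (φ(2),φ(8)) = (1,7) ∈ E(G2) ✓
  (2,10) → (φ(2),φ(10)) = (4,7) ∈ E(G2) ✓
  (3,4) → (φ(3),φ(4)) = (2,6) ∈ E(G2) ✓
  (3,8) → (φ(3),φ(8)) = (1,6) ∈ E(G2) ✓
  (3,9) → (φ(3),φ(9)) = (3,6) ∈ E(G2) ✓
  (4,6) → (φ(4),φ(6)) = (2,10) ∈ E(G2) ✓
  (5,9) → (φ(5),φ(9)) = (3,8) ∈ E(G2) ✓
  (7,8) → (φ(7),φ(8)) = (0,1) ∈ E(G2) ✓
  (7,9) → (φ(7),φ(9)) = (0,3) ∈ E(G2) ✓
All 19 edges of G1 map to edges of G2, and |E(G1)| = |E(G2)| = 19, so φ is a bijection on edges as well as vertices. Hence G1 ≅ G2.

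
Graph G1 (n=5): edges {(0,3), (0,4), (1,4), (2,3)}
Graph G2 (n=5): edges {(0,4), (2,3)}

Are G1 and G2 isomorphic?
No, not isomorphic

The graphs are NOT isomorphic.

Connected components of G1: 1 component(s) with vertex sets [[0, 1, 2, 3, 4]], sizes [5].
Connected components of G2: 3 component(s) with vertex sets [[1], [0, 4], [2, 3]], sizes [1, 2, 2].
The number of connected components (and the multiset of component sizes) is an isomorphism invariant — an isomorphism maps each component of G1 bijectively onto a component of G2. Since G1 has 1 component(s) and G2 has 3, they cannot be isomorphic.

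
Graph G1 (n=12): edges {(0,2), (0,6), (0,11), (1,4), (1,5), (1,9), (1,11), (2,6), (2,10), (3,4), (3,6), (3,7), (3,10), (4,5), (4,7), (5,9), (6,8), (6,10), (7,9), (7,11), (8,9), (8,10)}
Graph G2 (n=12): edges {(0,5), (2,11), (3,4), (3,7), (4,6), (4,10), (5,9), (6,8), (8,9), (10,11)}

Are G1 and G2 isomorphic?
No, not isomorphic

The graphs are NOT isomorphic.

Connected components of G1: 1 component(s) with vertex sets [[0, 1, 2, 3, 4, 5, 6, 7, 8, 9, 10, 11]], sizes [12].
Connected components of G2: 2 component(s) with vertex sets [[1], [0, 2, 3, 4, 5, 6, 7, 8, 9, 10, 11]], sizes [1, 11].
The number of connected components (and the multiset of component sizes) is an isomorphism invariant — an isomorphism maps each component of G1 bijectively onto a component of G2. Since G1 has 1 component(s) and G2 has 2, they cannot be isomorphic.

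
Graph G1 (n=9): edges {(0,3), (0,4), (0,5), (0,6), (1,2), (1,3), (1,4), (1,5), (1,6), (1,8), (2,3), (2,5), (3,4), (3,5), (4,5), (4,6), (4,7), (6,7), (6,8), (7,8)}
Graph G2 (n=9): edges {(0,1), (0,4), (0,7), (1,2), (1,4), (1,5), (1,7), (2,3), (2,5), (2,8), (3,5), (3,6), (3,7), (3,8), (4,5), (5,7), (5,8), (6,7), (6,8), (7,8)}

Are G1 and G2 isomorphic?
Yes, isomorphic

The graphs are isomorphic.
One valid mapping φ: V(G1) → V(G2): 0→2, 1→7, 2→6, 3→8, 4→5, 5→3, 6→1, 7→4, 8→0

Verify φ preserves adjacency — for each edge of G1, its image is an edge of G2:
  (0,3) → (φ(0),φ(3)) = (2,8) ∈ E(G2) ✓
  (0,4) → (φ(0),φ(4)) = (2,5) ∈ E(G2) ✓
  (0,5) → (φ(0),φ(5)) = (2,3) ∈ E(G2) ✓
  (0,6) → (φ(0),φ(6)) = (1,2) ∈ E(G2) ✓
  (1,2) → (φ(1),φ(2)) = (6,7) ∈ E(G2) ✓
  (1,3) → (φ(1),φ(3)) = (7,8) ∈ E(G2) ✓
  (1,4) → (φ(1),φ(4)) = (5,7) ∈ E(G2) ✓
  (1,5) → (φ(1),φ(5)) = (3,7) ∈ E(G2) ✓
  (1,6) → (φ(1),φ(6)) = (1,7) ∈ E(G2) ✓
  (1,8) → (φ(1),φ(8)) = (0,7) ∈ E(G2) ✓
  (2,3) → (φ(2),φ(3)) = (6,8) ∈ E(G2) ✓
  (2,5) → (φ(2),φ(5)) = (3,6) ∈ E(G2) ✓
  (3,4) → (φ(3),φ(4)) = (5,8) ∈ E(G2) ✓
  (3,5) → (φ(3),φ(5)) = (3,8) ∈ E(G2) ✓
  (4,5) → (φ(4),φ(5)) = (3,5) ∈ E(G2) ✓
  (4,6) → (φ(4),φ(6)) = (1,5) ∈ E(G2) ✓
  (4,7) → (φ(4),φ(7)) = (4,5) ∈ E(G2) ✓
  (6,7) → (φ(6),φ(7)) = (1,4) ∈ E(G2) ✓
  (6,8) → (φ(6),φ(8)) = (0,1) ∈ E(G2) ✓
  (7,8) → (φ(7),φ(8)) = (0,4) ∈ E(G2) ✓
All 20 edges of G1 map to edges of G2, and |E(G1)| = |E(G2)| = 20, so φ is a bijection on edges as well as vertices. Hence G1 ≅ G2.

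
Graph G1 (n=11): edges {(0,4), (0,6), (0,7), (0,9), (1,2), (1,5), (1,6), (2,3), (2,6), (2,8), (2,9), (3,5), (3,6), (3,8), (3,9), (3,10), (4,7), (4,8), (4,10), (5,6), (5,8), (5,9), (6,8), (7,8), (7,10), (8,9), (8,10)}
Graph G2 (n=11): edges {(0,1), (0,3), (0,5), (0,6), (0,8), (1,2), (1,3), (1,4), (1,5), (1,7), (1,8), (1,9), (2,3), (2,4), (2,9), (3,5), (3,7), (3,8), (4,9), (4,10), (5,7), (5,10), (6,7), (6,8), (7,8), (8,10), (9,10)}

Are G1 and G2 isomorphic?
Yes, isomorphic

The graphs are isomorphic.
One valid mapping φ: V(G1) → V(G2): 0→10, 1→6, 2→7, 3→3, 4→9, 5→0, 6→8, 7→4, 8→1, 9→5, 10→2

Verify φ preserves adjacency — for each edge of G1, its image is an edge of G2:
  (0,4) → (φ(0),φ(4)) = (9,10) ∈ E(G2) ✓
  (0,6) → (φ(0),φ(6)) = (8,10) ∈ E(G2) ✓
  (0,7) → (φ(0),φ(7)) = (4,10) ∈ E(G2) ✓
  (0,9) → (φ(0),φ(9)) = (5,10) ∈ E(G2) ✓
  (1,2) → (φ(1),φ(2)) = (6,7) ∈ E(G2) ✓
  (1,5) → (φ(1),φ(5)) = (0,6) ∈ E(G2) ✓
  (1,6) → (φ(1),φ(6)) = (6,8) ∈ E(G2) ✓
  (2,3) → (φ(2),φ(3)) = (3,7) ∈ E(G2) ✓
  (2,6) → (φ(2),φ(6)) = (7,8) ∈ E(G2) ✓
  (2,8) → (φ(2),φ(8)) = (1,7) ∈ E(G2) ✓
  (2,9) → (φ(2),φ(9)) = (5,7) ∈ E(G2) ✓
  (3,5) → (φ(3),φ(5)) = (0,3) ∈ E(G2) ✓
  (3,6) → (φ(3),φ(6)) = (3,8) ∈ E(G2) ✓
  (3,8) → (φ(3),φ(8)) = (1,3) ∈ E(G2) ✓
  (3,9) → (φ(3),φ(9)) = (3,5) ∈ E(G2) ✓
  (3,10) → (φ(3),φ(10)) = (2,3) ∈ E(G2) ✓
  (4,7) → (φ(4),φ(7)) = (4,9) ∈ E(G2) ✓
  (4,8) → (φ(4),φ(8)) = (1,9) ∈ E(G2) ✓
  (4,10) → (φ(4),φ(10)) = (2,9) ∈ E(G2) ✓
  (5,6) → (φ(5),φ(6)) = (0,8) ∈ E(G2) ✓
  (5,8) → (φ(5),φ(8)) = (0,1) ∈ E(G2) ✓
  (5,9) → (φ(5),φ(9)) = (0,5) ∈ E(G2) ✓
  (6,8) → (φ(6),φ(8)) = (1,8) ∈ E(G2) ✓
  (7,8) → (φ(7),φ(8)) = (1,4) ∈ E(G2) ✓
  (7,10) → (φ(7),φ(10)) = (2,4) ∈ E(G2) ✓
  (8,9) → (φ(8),φ(9)) = (1,5) ∈ E(G2) ✓
  (8,10) → (φ(8),φ(10)) = (1,2) ∈ E(G2) ✓
All 27 edges of G1 map to edges of G2, and |E(G1)| = |E(G2)| = 27, so φ is a bijection on edges as well as vertices. Hence G1 ≅ G2.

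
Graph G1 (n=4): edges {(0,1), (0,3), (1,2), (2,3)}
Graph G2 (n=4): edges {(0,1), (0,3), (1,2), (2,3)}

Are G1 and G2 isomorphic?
Yes, isomorphic

The graphs are isomorphic.
One valid mapping φ: V(G1) → V(G2): 0→2, 1→3, 2→0, 3→1

Verify φ preserves adjacency — for each edge of G1, its image is an edge of G2:
  (0,1) → (φ(0),φ(1)) = (2,3) ∈ E(G2) ✓
  (0,3) → (φ(0),φ(3)) = (1,2) ∈ E(G2) ✓
  (1,2) → (φ(1),φ(2)) = (0,3) ∈ E(G2) ✓
  (2,3) → (φ(2),φ(3)) = (0,1) ∈ E(G2) ✓
All 4 edges of G1 map to edges of G2, and |E(G1)| = |E(G2)| = 4, so φ is a bijection on edges as well as vertices. Hence G1 ≅ G2.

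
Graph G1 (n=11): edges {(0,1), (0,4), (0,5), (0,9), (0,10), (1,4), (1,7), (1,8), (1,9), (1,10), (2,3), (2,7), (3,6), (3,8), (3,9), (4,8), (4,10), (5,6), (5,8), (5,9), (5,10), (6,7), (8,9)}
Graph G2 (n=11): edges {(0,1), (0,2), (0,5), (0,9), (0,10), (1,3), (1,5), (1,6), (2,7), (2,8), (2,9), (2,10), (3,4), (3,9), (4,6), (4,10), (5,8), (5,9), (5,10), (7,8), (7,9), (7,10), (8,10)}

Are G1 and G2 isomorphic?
Yes, isomorphic

The graphs are isomorphic.
One valid mapping φ: V(G1) → V(G2): 0→2, 1→10, 2→6, 3→1, 4→8, 5→9, 6→3, 7→4, 8→5, 9→0, 10→7

Verify φ preserves adjacency — for each edge of G1, its image is an edge of G2:
  (0,1) → (φ(0),φ(1)) = (2,10) ∈ E(G2) ✓
  (0,4) → (φ(0),φ(4)) = (2,8) ∈ E(G2) ✓
  (0,5) → (φ(0),φ(5)) = (2,9) ∈ E(G2) ✓
  (0,9) → (φ(0),φ(9)) = (0,2) ∈ E(G2) ✓
  (0,10) → (φ(0),φ(10)) = (2,7) ∈ E(G2) ✓
  (1,4) → (φ(1),φ(4)) = (8,10) ∈ E(G2) ✓
  (1,7) → (φ(1),φ(7)) = (4,10) ∈ E(G2) ✓
  (1,8) → (φ(1),φ(8)) = (5,10) ∈ E(G2) ✓
  (1,9) → (φ(1),φ(9)) = (0,10) ∈ E(G2) ✓
  (1,10) → (φ(1),φ(10)) = (7,10) ∈ E(G2) ✓
  (2,3) → (φ(2),φ(3)) = (1,6) ∈ E(G2) ✓
  (2,7) → (φ(2),φ(7)) = (4,6) ∈ E(G2) ✓
  (3,6) → (φ(3),φ(6)) = (1,3) ∈ E(G2) ✓
  (3,8) → (φ(3),φ(8)) = (1,5) ∈ E(G2) ✓
  (3,9) → (φ(3),φ(9)) = (0,1) ∈ E(G2) ✓
  (4,8) → (φ(4),φ(8)) = (5,8) ∈ E(G2) ✓
  (4,10) → (φ(4),φ(10)) = (7,8) ∈ E(G2) ✓
  (5,6) → (φ(5),φ(6)) = (3,9) ∈ E(G2) ✓
  (5,8) → (φ(5),φ(8)) = (5,9) ∈ E(G2) ✓
  (5,9) → (φ(5),φ(9)) = (0,9) ∈ E(G2) ✓
  (5,10) → (φ(5),φ(10)) = (7,9) ∈ E(G2) ✓
  (6,7) → (φ(6),φ(7)) = (3,4) ∈ E(G2) ✓
  (8,9) → (φ(8),φ(9)) = (0,5) ∈ E(G2) ✓
All 23 edges of G1 map to edges of G2, and |E(G1)| = |E(G2)| = 23, so φ is a bijection on edges as well as vertices. Hence G1 ≅ G2.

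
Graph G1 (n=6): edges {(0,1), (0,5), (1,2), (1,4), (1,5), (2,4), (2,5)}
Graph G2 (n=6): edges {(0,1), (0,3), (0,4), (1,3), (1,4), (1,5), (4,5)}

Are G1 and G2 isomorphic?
Yes, isomorphic

The graphs are isomorphic.
One valid mapping φ: V(G1) → V(G2): 0→3, 1→1, 2→4, 3→2, 4→5, 5→0

Verify φ preserves adjacency — for each edge of G1, its image is an edge of G2:
  (0,1) → (φ(0),φ(1)) = (1,3) ∈ E(G2) ✓
  (0,5) → (φ(0),φ(5)) = (0,3) ∈ E(G2) ✓
  (1,2) → (φ(1),φ(2)) = (1,4) ∈ E(G2) ✓
  (1,4) → (φ(1),φ(4)) = (1,5) ∈ E(G2) ✓
  (1,5) → (φ(1),φ(5)) = (0,1) ∈ E(G2) ✓
  (2,4) → (φ(2),φ(4)) = (4,5) ∈ E(G2) ✓
  (2,5) → (φ(2),φ(5)) = (0,4) ∈ E(G2) ✓
All 7 edges of G1 map to edges of G2, and |E(G1)| = |E(G2)| = 7, so φ is a bijection on edges as well as vertices. Hence G1 ≅ G2.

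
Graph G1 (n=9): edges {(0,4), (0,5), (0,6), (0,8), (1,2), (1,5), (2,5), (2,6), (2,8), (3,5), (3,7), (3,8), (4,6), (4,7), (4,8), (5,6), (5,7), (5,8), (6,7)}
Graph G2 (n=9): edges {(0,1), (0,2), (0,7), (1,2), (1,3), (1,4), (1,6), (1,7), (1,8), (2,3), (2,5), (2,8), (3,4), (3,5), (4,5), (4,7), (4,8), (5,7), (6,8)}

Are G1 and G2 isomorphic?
Yes, isomorphic

The graphs are isomorphic.
One valid mapping φ: V(G1) → V(G2): 0→3, 1→6, 2→8, 3→0, 4→5, 5→1, 6→4, 7→7, 8→2

Verify φ preserves adjacency — for each edge of G1, its image is an edge of G2:
  (0,4) → (φ(0),φ(4)) = (3,5) ∈ E(G2) ✓
  (0,5) → (φ(0),φ(5)) = (1,3) ∈ E(G2) ✓
  (0,6) → (φ(0),φ(6)) = (3,4) ∈ E(G2) ✓
  (0,8) → (φ(0),φ(8)) = (2,3) ∈ E(G2) ✓
  (1,2) → (φ(1),φ(2)) = (6,8) ∈ E(G2) ✓
  (1,5) → (φ(1),φ(5)) = (1,6) ∈ E(G2) ✓
  (2,5) → (φ(2),φ(5)) = (1,8) ∈ E(G2) ✓
  (2,6) → (φ(2),φ(6)) = (4,8) ∈ E(G2) ✓
  (2,8) → (φ(2),φ(8)) = (2,8) ∈ E(G2) ✓
  (3,5) → (φ(3),φ(5)) = (0,1) ∈ E(G2) ✓
  (3,7) → (φ(3),φ(7)) = (0,7) ∈ E(G2) ✓
  (3,8) → (φ(3),φ(8)) = (0,2) ∈ E(G2) ✓
  (4,6) → (φ(4),φ(6)) = (4,5) ∈ E(G2) ✓
  (4,7) → (φ(4),φ(7)) = (5,7) ∈ E(G2) ✓
  (4,8) → (φ(4),φ(8)) = (2,5) ∈ E(G2) ✓
  (5,6) → (φ(5),φ(6)) = (1,4) ∈ E(G2) ✓
  (5,7) → (φ(5),φ(7)) = (1,7) ∈ E(G2) ✓
  (5,8) → (φ(5),φ(8)) = (1,2) ∈ E(G2) ✓
  (6,7) → (φ(6),φ(7)) = (4,7) ∈ E(G2) ✓
All 19 edges of G1 map to edges of G2, and |E(G1)| = |E(G2)| = 19, so φ is a bijection on edges as well as vertices. Hence G1 ≅ G2.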